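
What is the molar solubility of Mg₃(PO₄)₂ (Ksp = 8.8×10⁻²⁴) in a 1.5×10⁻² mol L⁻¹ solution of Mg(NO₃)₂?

8.1×10⁻¹⁰ M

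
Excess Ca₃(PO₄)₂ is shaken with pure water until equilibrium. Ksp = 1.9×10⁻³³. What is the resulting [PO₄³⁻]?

2.2×10⁻⁷ M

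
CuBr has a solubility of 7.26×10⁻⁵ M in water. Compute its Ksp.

Ksp = 5.27×10⁻⁹

CuBr(s) ⇌ Cu⁺(aq) + Br⁻(aq)
For each mole of CuBr that dissolves per liter, [Cu⁺] = s and [Br⁻] = s; let s denote this solubility.
Ksp = [Cu⁺][Br⁻] = s · s = s^2
Ksp = (7.26×10⁻⁵)^2 = 5.27×10⁻⁹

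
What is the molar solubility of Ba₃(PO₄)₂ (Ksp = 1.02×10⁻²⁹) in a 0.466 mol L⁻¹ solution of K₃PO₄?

Ba₃(PO₄)₂(s) ⇌ 3 Ba²⁺(aq) + 2 PO₄³⁻(aq)
PO₄³⁻ is already present at 0.466 mol L⁻¹. If s mol/L of Ba₃(PO₄)₂ dissolves, [Ba²⁺] = 3s while [PO₄³⁻] ≈ 0.466 mol L⁻¹.
Ksp = [Ba²⁺]^3[PO₄³⁻]^2 = (3s)^3(0.466)^2
(3s)^3 = 1.02×10⁻²⁹ / (0.466)^2 = 4.70×10⁻²⁹
s = 1.20×10⁻¹⁰ mol L⁻¹

1.20×10⁻¹⁰ M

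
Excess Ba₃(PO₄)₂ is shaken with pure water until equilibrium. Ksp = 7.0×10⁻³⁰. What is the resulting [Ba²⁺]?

1.7×10⁻⁶ M

Ba₃(PO₄)₂(s) ⇌ 3 Ba²⁺(aq) + 2 PO₄³⁻(aq)
If s mol/L of Ba₃(PO₄)₂ dissolves, [Ba²⁺] = 3s and [PO₄³⁻] = 2s.
Ksp = [Ba²⁺]^3[PO₄³⁻]^2 = (3s)^3 · (2s)^2 = 108s^5 = 7.0×10⁻³⁰
s = 5.8×10⁻⁷ M
[Ba²⁺] = 3s = 1.7×10⁻⁶ M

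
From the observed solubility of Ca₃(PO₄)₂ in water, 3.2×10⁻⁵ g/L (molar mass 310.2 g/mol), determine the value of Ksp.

Convert to molarity: s = 3.2×10⁻⁵ / 310.2 = 1.032×10⁻⁷ mol/L
Ca₃(PO₄)₂(s) ⇌ 3 Ca²⁺(aq) + 2 PO₄³⁻(aq)
Let s be the molar solubility. Then [Ca²⁺] = 3s and [PO₄³⁻] = 2s.
Ksp = [Ca²⁺]^3[PO₄³⁻]^2 = (3s)^3 · (2s)^2 = 108s^5
Ksp = 108 × (1.032×10⁻⁷)^5 = 1.3×10⁻³³

Ksp = 1.3×10⁻³³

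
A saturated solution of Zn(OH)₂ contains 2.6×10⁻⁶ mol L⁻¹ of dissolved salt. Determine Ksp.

Zn(OH)₂(s) ⇌ Zn²⁺(aq) + 2 OH⁻(aq)
Call the molar solubility s, so that [Zn²⁺] = s and [OH⁻] = 2s.
Ksp = [Zn²⁺][OH⁻]^2 = s · (2s)^2 = 4s^3
Ksp = 4 × (2.6×10⁻⁶)^3 = 7.0×10⁻¹⁷

Ksp = 7.0×10⁻¹⁷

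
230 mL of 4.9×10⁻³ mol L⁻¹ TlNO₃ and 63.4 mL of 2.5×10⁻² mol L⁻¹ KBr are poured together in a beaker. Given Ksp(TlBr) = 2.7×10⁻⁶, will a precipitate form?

Yes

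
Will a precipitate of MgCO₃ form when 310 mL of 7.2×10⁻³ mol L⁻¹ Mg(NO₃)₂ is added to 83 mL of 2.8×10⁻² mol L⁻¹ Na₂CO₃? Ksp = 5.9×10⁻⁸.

Yes

Total volume after mixing = 310 + 83 = 393 mL.
[Mg²⁺] = (7.2×10⁻³)(310)/393 = 5.7×10⁻³ mol L⁻¹
[CO₃²⁻] = (2.8×10⁻²)(83)/393 = 5.9×10⁻³ mol L⁻¹
Q = [Mg²⁺][CO₃²⁻] = 3.4×10⁻⁵
Since Q (3.4×10⁻⁵) exceeds Ksp (5.9×10⁻⁸), MgCO₃ will precipitate.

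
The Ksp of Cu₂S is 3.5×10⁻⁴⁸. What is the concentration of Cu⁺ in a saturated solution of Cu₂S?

1.9×10⁻¹⁶ M

Cu₂S(s) ⇌ 2 Cu⁺(aq) + S²⁻(aq)
If s mol/L of Cu₂S dissolves, [Cu⁺] = 2s and [S²⁻] = s.
Ksp = [Cu⁺]^2[S²⁻] = (2s)^2 · s = 4s^3 = 3.5×10⁻⁴⁸
s = 9.6×10⁻¹⁷ M
[Cu⁺] = 2s = 1.9×10⁻¹⁶ M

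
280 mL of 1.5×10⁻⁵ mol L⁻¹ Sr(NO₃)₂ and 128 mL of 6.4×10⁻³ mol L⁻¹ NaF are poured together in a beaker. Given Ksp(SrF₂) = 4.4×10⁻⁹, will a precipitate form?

No

Total volume after mixing = 280 + 128 = 408 mL.
[Sr²⁺] = (1.5×10⁻⁵)(280)/408 = 1.0×10⁻⁵ mol L⁻¹
[F⁻] = (6.4×10⁻³)(128)/408 = 2.0×10⁻³ mol L⁻¹
Q = [Sr²⁺][F⁻]^2 = 4.2×10⁻¹¹
Since Q (4.2×10⁻¹¹) is less than Ksp (4.4×10⁻⁹), no SrF₂ precipitates.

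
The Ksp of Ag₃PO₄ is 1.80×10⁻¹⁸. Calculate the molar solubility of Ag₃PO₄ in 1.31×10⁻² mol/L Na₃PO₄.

Ag₃PO₄(s) ⇌ 3 Ag⁺(aq) + PO₄³⁻(aq)
With PO₄³⁻ already at 1.31×10⁻² mol/L and s small, take [PO₄³⁻] ≈ 1.31×10⁻² mol/L and [Ag⁺] = 3s.
Ksp = [Ag⁺]^3[PO₄³⁻] = (3s)^3(1.31×10⁻²)
(3s)^3 = 1.80×10⁻¹⁸ / (1.31×10⁻²) = 1.37×10⁻¹⁶
s = 1.72×10⁻⁶ mol/L

1.72×10⁻⁶ M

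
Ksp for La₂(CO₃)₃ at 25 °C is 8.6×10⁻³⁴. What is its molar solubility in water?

9.6×10⁻⁸ M

La₂(CO₃)₃(s) ⇌ 2 La³⁺(aq) + 3 CO₃²⁻(aq)
Call the molar solubility s, so that [La³⁺] = 2s and [CO₃²⁻] = 3s.
Ksp = [La³⁺]^2[CO₃²⁻]^3 = (2s)^2 · (3s)^3 = 108s^5
108s^5 = 8.6×10⁻³⁴  ⇒  s^5 = 8.0×10⁻³⁶
s = (8.0×10⁻³⁶)^(1/5) = 9.6×10⁻⁸ mol/L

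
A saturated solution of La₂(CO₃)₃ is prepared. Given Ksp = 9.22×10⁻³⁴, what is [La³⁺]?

1.94×10⁻⁷ M

La₂(CO₃)₃(s) ⇌ 2 La³⁺(aq) + 3 CO₃²⁻(aq)
Call the molar solubility s, so that [La³⁺] = 2s and [CO₃²⁻] = 3s.
Ksp = [La³⁺]^2[CO₃²⁻]^3 = (2s)^2 · (3s)^3 = 108s^5 = 9.22×10⁻³⁴
s = 9.69×10⁻⁸ M
[La³⁺] = 2s = 1.94×10⁻⁷ M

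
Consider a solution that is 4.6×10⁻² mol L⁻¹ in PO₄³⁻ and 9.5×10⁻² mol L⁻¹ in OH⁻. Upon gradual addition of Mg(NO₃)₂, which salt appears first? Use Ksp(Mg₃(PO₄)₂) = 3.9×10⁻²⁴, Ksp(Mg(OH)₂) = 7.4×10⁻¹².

Mg(OH)₂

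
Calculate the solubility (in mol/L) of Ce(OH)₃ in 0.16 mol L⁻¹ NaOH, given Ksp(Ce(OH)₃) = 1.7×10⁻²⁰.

Ce(OH)₃(s) ⇌ Ce³⁺(aq) + 3 OH⁻(aq)
With OH⁻ already at 0.16 mol L⁻¹ and s small, take [OH⁻] ≈ 0.16 mol L⁻¹ and [Ce³⁺] = s.
Ksp = [Ce³⁺][OH⁻]^3 = s(0.16)^3
s = 1.7×10⁻²⁰ / (0.16)^3 = 4.2×10⁻¹⁸
s = 4.2×10⁻¹⁸ mol L⁻¹

4.2×10⁻¹⁸ M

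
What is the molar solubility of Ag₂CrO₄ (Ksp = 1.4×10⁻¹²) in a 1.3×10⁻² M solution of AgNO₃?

Ag₂CrO₄(s) ⇌ 2 Ag⁺(aq) + CrO₄²⁻(aq)
The solution already contains Ag⁺ at 1.3×10⁻² M. Let s be the molar solubility of Ag₂CrO₄.
[Ag⁺] ≈ 1.3×10⁻² M (common ion dominates); [CrO₄²⁻] = s.
Ksp = [Ag⁺]^2[CrO₄²⁻] = (1.3×10⁻²)^2s
s = 1.4×10⁻¹² / (1.3×10⁻²)^2 = 8.3×10⁻⁹
s = 8.3×10⁻⁹ M

8.3×10⁻⁹ M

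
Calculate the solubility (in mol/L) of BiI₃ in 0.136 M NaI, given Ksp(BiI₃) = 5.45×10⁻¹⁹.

BiI₃(s) ⇌ Bi³⁺(aq) + 3 I⁻(aq)
Let s be the solubility of BiI₃ here. The common ion gives [I⁻] ≈ 0.136 M, and [Bi³⁺] = s.
Ksp = [Bi³⁺][I⁻]^3 = s(0.136)^3
s = 5.45×10⁻¹⁹ / (0.136)^3 = 2.17×10⁻¹⁶
s = 2.17×10⁻¹⁶ M

2.17×10⁻¹⁶ M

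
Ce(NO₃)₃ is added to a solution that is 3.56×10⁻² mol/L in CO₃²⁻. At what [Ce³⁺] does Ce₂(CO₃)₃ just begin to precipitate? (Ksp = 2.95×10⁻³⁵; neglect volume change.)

The threshold for precipitation is Q = Ksp.
Ce₂(CO₃)₃(s) ⇌ 2 Ce³⁺(aq) + 3 CO₃²⁻(aq)
Ksp = [Ce³⁺]^2[CO₃²⁻]^3 = [Ce³⁺]^2(3.56×10⁻²)^3
[Ce³⁺]^2 = 2.95×10⁻³⁵ / (3.56×10⁻²)^3 = 6.54×10⁻³¹
[Ce³⁺] = 8.09×10⁻¹⁶ mol/L

8.09×10⁻¹⁶ M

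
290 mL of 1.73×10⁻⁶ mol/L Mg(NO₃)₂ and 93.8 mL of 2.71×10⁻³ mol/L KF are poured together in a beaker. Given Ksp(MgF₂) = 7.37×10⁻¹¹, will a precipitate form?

No

After mixing, V = 290 mL + 93.8 mL = 383.8 mL.
[Mg²⁺] = (1.73×10⁻⁶)(290)/383.8 = 1.31×10⁻⁶ mol/L
[F⁻] = (2.71×10⁻³)(93.8)/383.8 = 6.62×10⁻⁴ mol/L
Q = [Mg²⁺][F⁻]^2 = 5.73×10⁻¹³
Q = 5.73×10⁻¹³ < Ksp = 7.37×10⁻¹¹, so the solution is unsaturated and no precipitate forms.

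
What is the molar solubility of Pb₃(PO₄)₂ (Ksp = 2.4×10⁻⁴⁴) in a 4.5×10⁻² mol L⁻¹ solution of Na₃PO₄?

7.6×10⁻¹⁵ M

Pb₃(PO₄)₂(s) ⇌ 3 Pb²⁺(aq) + 2 PO₄³⁻(aq)
The solution already contains PO₄³⁻ at 4.5×10⁻² mol L⁻¹. Let s be the molar solubility of Pb₃(PO₄)₂.
[PO₄³⁻] ≈ 4.5×10⁻² mol L⁻¹ (common ion dominates); [Pb²⁺] = 3s.
Ksp = [Pb²⁺]^3[PO₄³⁻]^2 = (3s)^3(4.5×10⁻²)^2
(3s)^3 = 2.4×10⁻⁴⁴ / (4.5×10⁻²)^2 = 1.2×10⁻⁴¹
s = 7.6×10⁻¹⁵ mol L⁻¹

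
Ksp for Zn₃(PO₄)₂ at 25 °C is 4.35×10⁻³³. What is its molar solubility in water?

Zn₃(PO₄)₂(s) ⇌ 3 Zn²⁺(aq) + 2 PO₄³⁻(aq)
For each mole of Zn₃(PO₄)₂ that dissolves per liter, [Zn²⁺] = 3s and [PO₄³⁻] = 2s; let s denote this solubility.
Ksp = [Zn²⁺]^3[PO₄³⁻]^2 = (3s)^3 · (2s)^2 = 108s^5
108s^5 = 4.35×10⁻³³  ⇒  s^5 = 4.03×10⁻³⁵
s = 1.32×10⁻⁷ mol/L

1.32×10⁻⁷ M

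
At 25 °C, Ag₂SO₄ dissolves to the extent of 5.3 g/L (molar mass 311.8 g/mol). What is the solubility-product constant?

Ksp = 2.0×10⁻⁵

Molar solubility s = (5.3 g/L) / (311.8 g/mol) = 1.700×10⁻² mol/L
Ag₂SO₄(s) ⇌ 2 Ag⁺(aq) + SO₄²⁻(aq)
If s mol/L of Ag₂SO₄ dissolves, [Ag⁺] = 2s and [SO₄²⁻] = s.
Ksp = [Ag⁺]^2[SO₄²⁻] = (2s)^2 · s = 4s^3
Ksp = 4 × (1.700×10⁻²)^3 = 2.0×10⁻⁵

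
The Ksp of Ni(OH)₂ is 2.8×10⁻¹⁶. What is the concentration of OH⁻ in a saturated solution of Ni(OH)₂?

Ni(OH)₂(s) ⇌ Ni²⁺(aq) + 2 OH⁻(aq)
For each mole of Ni(OH)₂ that dissolves per liter, [Ni²⁺] = s and [OH⁻] = 2s; let s denote this solubility.
Ksp = [Ni²⁺][OH⁻]^2 = s · (2s)^2 = 4s^3 = 2.8×10⁻¹⁶
s = 4.1×10⁻⁶ M
[OH⁻] = 2s = 8.2×10⁻⁶ M

8.2×10⁻⁶ M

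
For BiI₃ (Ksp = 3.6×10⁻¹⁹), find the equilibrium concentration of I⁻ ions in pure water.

BiI₃(s) ⇌ Bi³⁺(aq) + 3 I⁻(aq)
Call the molar solubility s, so that [Bi³⁺] = s and [I⁻] = 3s.
Ksp = [Bi³⁺][I⁻]^3 = s · (3s)^3 = 27s^4 = 3.6×10⁻¹⁹
s = 1.1×10⁻⁵ mol/L
[I⁻] = 3s = 3.2×10⁻⁵ mol/L

3.2×10⁻⁵ M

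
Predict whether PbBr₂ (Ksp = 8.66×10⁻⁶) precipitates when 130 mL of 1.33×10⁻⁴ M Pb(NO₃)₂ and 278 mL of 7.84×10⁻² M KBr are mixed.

The combined volume is 408 mL.
[Pb²⁺] = (1.33×10⁻⁴)(130)/408 = 4.24×10⁻⁵ M
[Br⁻] = (7.84×10⁻²)(278)/408 = 5.34×10⁻² M
Q = [Pb²⁺][Br⁻]^2 = 1.21×10⁻⁷
Q < Ksp (1.21×10⁻⁷ vs 8.66×10⁻⁶); the solution remains unsaturated and no precipitate forms.

No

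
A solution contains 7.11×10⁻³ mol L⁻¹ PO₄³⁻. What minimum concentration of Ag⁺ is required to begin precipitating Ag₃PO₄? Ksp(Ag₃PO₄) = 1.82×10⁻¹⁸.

A salt starts to precipitate once the ion product Q reaches its Ksp.
Ag₃PO₄(s) ⇌ 3 Ag⁺(aq) + PO₄³⁻(aq)
Ksp = [Ag⁺]^3[PO₄³⁻] = [Ag⁺]^3(7.11×10⁻³)
[Ag⁺]^3 = 1.82×10⁻¹⁸ / (7.11×10⁻³) = 2.56×10⁻¹⁶
[Ag⁺] = 6.35×10⁻⁶ mol L⁻¹

6.35×10⁻⁶ M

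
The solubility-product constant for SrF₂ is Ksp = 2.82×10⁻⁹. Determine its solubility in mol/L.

8.90×10⁻⁴ M

SrF₂(s) ⇌ Sr²⁺(aq) + 2 F⁻(aq)
For each mole of SrF₂ that dissolves per liter, [Sr²⁺] = s and [F⁻] = 2s; let s denote this solubility.
Ksp = [Sr²⁺][F⁻]^2 = s · (2s)^2 = 4s^3
4s^3 = 2.82×10⁻⁹  ⇒  s^3 = 7.05×10⁻¹⁰
s = (7.05×10⁻¹⁰)^(1/3) = 8.90×10⁻⁴ mol L⁻¹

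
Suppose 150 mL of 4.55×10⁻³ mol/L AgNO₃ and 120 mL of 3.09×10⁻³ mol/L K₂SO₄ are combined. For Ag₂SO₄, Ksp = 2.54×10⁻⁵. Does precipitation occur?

Total volume after mixing = 150 + 120 = 270 mL.
[Ag⁺] = (4.55×10⁻³)(150)/270 = 2.53×10⁻³ mol/L
[SO₄²⁻] = (3.09×10⁻³)(120)/270 = 1.37×10⁻³ mol/L
Q = [Ag⁺]^2[SO₄²⁻] = 8.78×10⁻⁹
Q < Ksp (8.78×10⁻⁹ vs 2.54×10⁻⁵); the solution remains unsaturated and no precipitate forms.

No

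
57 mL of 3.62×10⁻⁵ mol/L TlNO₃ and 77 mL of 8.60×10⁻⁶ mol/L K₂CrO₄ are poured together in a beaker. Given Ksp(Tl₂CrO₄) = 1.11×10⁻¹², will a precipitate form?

After mixing, V = 57 mL + 77 mL = 134 mL.
[Tl⁺] = (3.62×10⁻⁵)(57)/134 = 1.54×10⁻⁵ mol/L
[CrO₄²⁻] = (8.60×10⁻⁶)(77)/134 = 4.94×10⁻⁶ mol/L
Q = [Tl⁺]^2[CrO₄²⁻] = 1.17×10⁻¹⁵
Since Q (1.17×10⁻¹⁵) is less than Ksp (1.11×10⁻¹²), no Tl₂CrO₄ precipitates.

No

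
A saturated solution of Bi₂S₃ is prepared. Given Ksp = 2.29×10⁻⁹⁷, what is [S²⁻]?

5.53×10⁻²⁰ M

Bi₂S₃(s) ⇌ 2 Bi³⁺(aq) + 3 S²⁻(aq)
For each mole of Bi₂S₃ that dissolves per liter, [Bi³⁺] = 2s and [S²⁻] = 3s; let s denote this solubility.
Ksp = [Bi³⁺]^2[S²⁻]^3 = (2s)^2 · (3s)^3 = 108s^5 = 2.29×10⁻⁹⁷
s = 1.84×10⁻²⁰ mol L⁻¹
[S²⁻] = 3s = 5.53×10⁻²⁰ mol L⁻¹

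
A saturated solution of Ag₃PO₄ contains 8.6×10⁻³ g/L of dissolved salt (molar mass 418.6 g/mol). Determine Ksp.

Ksp = 4.8×10⁻¹⁸

Molar solubility s = (8.6×10⁻³ g/L) / (418.6 g/mol) = 2.054×10⁻⁵ mol/L
Ag₃PO₄(s) ⇌ 3 Ag⁺(aq) + PO₄³⁻(aq)
Call the molar solubility s, so that [Ag⁺] = 3s and [PO₄³⁻] = s.
Ksp = [Ag⁺]^3[PO₄³⁻] = (3s)^3 · s = 27s^4
Ksp = 27 × (2.054×10⁻⁵)^4 = 4.8×10⁻¹⁸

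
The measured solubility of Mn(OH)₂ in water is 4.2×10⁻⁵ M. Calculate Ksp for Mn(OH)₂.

Mn(OH)₂(s) ⇌ Mn²⁺(aq) + 2 OH⁻(aq)
For each mole of Mn(OH)₂ that dissolves per liter, [Mn²⁺] = s and [OH⁻] = 2s; let s denote this solubility.
Ksp = [Mn²⁺][OH⁻]^2 = s · (2s)^2 = 4s^3
Ksp = 4 × (4.2×10⁻⁵)^3 = 3.0×10⁻¹³

Ksp = 3.0×10⁻¹³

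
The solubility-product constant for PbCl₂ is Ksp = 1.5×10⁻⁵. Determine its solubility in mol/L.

1.6×10⁻² M

PbCl₂(s) ⇌ Pb²⁺(aq) + 2 Cl⁻(aq)
With molar solubility s: [Pb²⁺] = s, [Cl⁻] = 2s.
Ksp = [Pb²⁺][Cl⁻]^2 = s · (2s)^2 = 4s^3
4s^3 = 1.5×10⁻⁵  ⇒  s^3 = 3.8×10⁻⁶
Taking the 3rd root, s = 1.6×10⁻² M.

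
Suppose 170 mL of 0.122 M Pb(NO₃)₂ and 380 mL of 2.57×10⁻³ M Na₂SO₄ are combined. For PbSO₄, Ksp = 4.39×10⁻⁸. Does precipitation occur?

After mixing, V = 170 mL + 380 mL = 550 mL.
[Pb²⁺] = (0.122)(170)/550 = 3.77×10⁻² M
[SO₄²⁻] = (2.57×10⁻³)(380)/550 = 1.78×10⁻³ M
Q = [Pb²⁺][SO₄²⁻] = 6.70×10⁻⁵
Because Q > Ksp (6.70×10⁻⁵ vs 4.39×10⁻⁸), a precipitate of PbSO₄ forms.

Yes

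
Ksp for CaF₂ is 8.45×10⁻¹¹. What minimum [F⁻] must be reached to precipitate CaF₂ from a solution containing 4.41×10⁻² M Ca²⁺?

4.38×10⁻⁵ M

The threshold for precipitation is Q = Ksp.
CaF₂(s) ⇌ Ca²⁺(aq) + 2 F⁻(aq)
Ksp = [Ca²⁺][F⁻]^2 = [F⁻]^2(4.41×10⁻²)
[F⁻]^2 = 8.45×10⁻¹¹ / (4.41×10⁻²) = 1.92×10⁻⁹
[F⁻] = 4.38×10⁻⁵ M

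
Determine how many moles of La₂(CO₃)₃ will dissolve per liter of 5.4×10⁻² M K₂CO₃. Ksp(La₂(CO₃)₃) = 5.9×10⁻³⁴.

La₂(CO₃)₃(s) ⇌ 2 La³⁺(aq) + 3 CO₃²⁻(aq)
With CO₃²⁻ already at 5.4×10⁻² M and s small, take [CO₃²⁻] ≈ 5.4×10⁻² M and [La³⁺] = 2s.
Ksp = [La³⁺]^2[CO₃²⁻]^3 = (2s)^2(5.4×10⁻²)^3
(2s)^2 = 5.9×10⁻³⁴ / (5.4×10⁻²)^3 = 3.7×10⁻³⁰
s = 9.7×10⁻¹⁶ M

9.7×10⁻¹⁶ M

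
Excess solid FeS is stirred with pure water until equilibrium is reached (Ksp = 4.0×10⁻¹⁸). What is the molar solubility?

2.0×10⁻⁹ M

FeS(s) ⇌ Fe²⁺(aq) + S²⁻(aq)
For each mole of FeS that dissolves per liter, [Fe²⁺] = s and [S²⁻] = s; let s denote this solubility.
Ksp = [Fe²⁺][S²⁻] = s · s = s^2
s^2 = 4.0×10⁻¹⁸
s = 2.0×10⁻⁹ mol/L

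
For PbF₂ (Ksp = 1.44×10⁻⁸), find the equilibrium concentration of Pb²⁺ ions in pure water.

PbF₂(s) ⇌ Pb²⁺(aq) + 2 F⁻(aq)
Call the molar solubility s, so that [Pb²⁺] = s and [F⁻] = 2s.
Ksp = [Pb²⁺][F⁻]^2 = s · (2s)^2 = 4s^3 = 1.44×10⁻⁸
s = 1.53×10⁻³ mol L⁻¹
[Pb²⁺] = s = 1.53×10⁻³ mol L⁻¹

1.53×10⁻³ M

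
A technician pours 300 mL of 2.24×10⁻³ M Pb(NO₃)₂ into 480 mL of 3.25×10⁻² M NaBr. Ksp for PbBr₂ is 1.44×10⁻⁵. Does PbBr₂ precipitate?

No

The combined volume is 780 mL.
[Pb²⁺] = (2.24×10⁻³)(300)/780 = 8.62×10⁻⁴ M
[Br⁻] = (3.25×10⁻²)(480)/780 = 2.00×10⁻² M
Q = [Pb²⁺][Br⁻]^2 = 3.45×10⁻⁷
Since Q (3.45×10⁻⁷) is less than Ksp (1.44×10⁻⁵), no PbBr₂ precipitates.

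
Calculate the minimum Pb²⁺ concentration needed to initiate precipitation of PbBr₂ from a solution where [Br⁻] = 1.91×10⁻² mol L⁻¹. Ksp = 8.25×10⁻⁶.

A salt starts to precipitate once the ion product Q reaches its Ksp.
PbBr₂(s) ⇌ Pb²⁺(aq) + 2 Br⁻(aq)
Ksp = [Pb²⁺][Br⁻]^2 = [Pb²⁺](1.91×10⁻²)^2
[Pb²⁺] = 8.25×10⁻⁶ / (1.91×10⁻²)^2 = 2.26×10⁻²
[Pb²⁺] = 2.26×10⁻² mol L⁻¹

2.26×10⁻² M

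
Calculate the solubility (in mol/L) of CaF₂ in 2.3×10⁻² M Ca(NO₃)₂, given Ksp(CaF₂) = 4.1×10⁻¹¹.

2.1×10⁻⁵ M

CaF₂(s) ⇌ Ca²⁺(aq) + 2 F⁻(aq)
With Ca²⁺ already at 2.3×10⁻² M and s small, take [Ca²⁺] ≈ 2.3×10⁻² M and [F⁻] = 2s.
Ksp = [Ca²⁺][F⁻]^2 = (2.3×10⁻²)(2s)^2
(2s)^2 = 4.1×10⁻¹¹ / (2.3×10⁻²) = 1.8×10⁻⁹
s = 2.1×10⁻⁵ M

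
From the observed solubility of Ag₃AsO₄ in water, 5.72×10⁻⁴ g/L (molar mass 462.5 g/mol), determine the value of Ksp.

Ksp = 6.32×10⁻²³

s = (5.72×10⁻⁴ g L⁻¹)/(462.5 g mol⁻¹) = 1.2368×10⁻⁶ M
Ag₃AsO₄(s) ⇌ 3 Ag⁺(aq) + AsO₄³⁻(aq)
If s mol/L of Ag₃AsO₄ dissolves, [Ag⁺] = 3s and [AsO₄³⁻] = s.
Ksp = [Ag⁺]^3[AsO₄³⁻] = (3s)^3 · s = 27s^4
Ksp = 27 × (1.2368×10⁻⁶)^4 = 6.32×10⁻²³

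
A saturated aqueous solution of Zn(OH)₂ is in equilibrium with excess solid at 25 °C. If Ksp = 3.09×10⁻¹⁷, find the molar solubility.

1.98×10⁻⁶ M

Zn(OH)₂(s) ⇌ Zn²⁺(aq) + 2 OH⁻(aq)
For each mole of Zn(OH)₂ that dissolves per liter, [Zn²⁺] = s and [OH⁻] = 2s; let s denote this solubility.
Ksp = [Zn²⁺][OH⁻]^2 = s · (2s)^2 = 4s^3
4s^3 = 3.09×10⁻¹⁷  ⇒  s^3 = 7.73×10⁻¹⁸
Taking the 3rd root, s = 1.98×10⁻⁶ mol L⁻¹.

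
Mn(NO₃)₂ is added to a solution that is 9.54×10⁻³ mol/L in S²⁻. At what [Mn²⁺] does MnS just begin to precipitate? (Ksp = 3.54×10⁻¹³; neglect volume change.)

3.71×10⁻¹¹ M

The threshold for precipitation is Q = Ksp.
MnS(s) ⇌ Mn²⁺(aq) + S²⁻(aq)
Ksp = [Mn²⁺][S²⁻] = [Mn²⁺](9.54×10⁻³)
[Mn²⁺] = 3.54×10⁻¹³ / (9.54×10⁻³) = 3.71×10⁻¹¹
[Mn²⁺] = 3.71×10⁻¹¹ mol/L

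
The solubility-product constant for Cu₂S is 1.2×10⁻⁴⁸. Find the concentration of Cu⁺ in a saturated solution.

1.3×10⁻¹⁶ M

Cu₂S(s) ⇌ 2 Cu⁺(aq) + S²⁻(aq)
For each mole of Cu₂S that dissolves per liter, [Cu⁺] = 2s and [S²⁻] = s; let s denote this solubility.
Ksp = [Cu⁺]^2[S²⁻] = (2s)^2 · s = 4s^3 = 1.2×10⁻⁴⁸
s = 6.7×10⁻¹⁷ mol L⁻¹
[Cu⁺] = 2s = 1.3×10⁻¹⁶ mol L⁻¹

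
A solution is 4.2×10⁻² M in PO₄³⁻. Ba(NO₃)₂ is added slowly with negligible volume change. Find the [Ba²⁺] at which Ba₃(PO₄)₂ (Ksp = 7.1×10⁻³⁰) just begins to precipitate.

1.6×10⁻⁹ M

The threshold for precipitation is Q = Ksp.
Ba₃(PO₄)₂(s) ⇌ 3 Ba²⁺(aq) + 2 PO₄³⁻(aq)
Ksp = [Ba²⁺]^3[PO₄³⁻]^2 = [Ba²⁺]^3(4.2×10⁻²)^2
[Ba²⁺]^3 = 7.1×10⁻³⁰ / (4.2×10⁻²)^2 = 4.0×10⁻²⁷
[Ba²⁺] = 1.6×10⁻⁹ M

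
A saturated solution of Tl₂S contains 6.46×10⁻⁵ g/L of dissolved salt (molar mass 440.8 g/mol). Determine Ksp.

Ksp = 1.26×10⁻²⁰

s = (6.46×10⁻⁵ g L⁻¹)/(440.8 g mol⁻¹) = 1.4655×10⁻⁷ M
Tl₂S(s) ⇌ 2 Tl⁺(aq) + S²⁻(aq)
Let s be the molar solubility. Then [Tl⁺] = 2s and [S²⁻] = s.
Ksp = [Tl⁺]^2[S²⁻] = (2s)^2 · s = 4s^3
Ksp = 4 × (1.4655×10⁻⁷)^3 = 1.26×10⁻²⁰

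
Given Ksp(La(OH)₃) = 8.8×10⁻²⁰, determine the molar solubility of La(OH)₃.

7.6×10⁻⁶ M

La(OH)₃(s) ⇌ La³⁺(aq) + 3 OH⁻(aq)
Call the molar solubility s, so that [La³⁺] = s and [OH⁻] = 3s.
Ksp = [La³⁺][OH⁻]^3 = s · (3s)^3 = 27s^4
27s^4 = 8.8×10⁻²⁰  ⇒  s^4 = 3.3×10⁻²¹
s = 7.6×10⁻⁶ mol L⁻¹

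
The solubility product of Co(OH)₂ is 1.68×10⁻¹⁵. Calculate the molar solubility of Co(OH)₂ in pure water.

7.49×10⁻⁶ M

Co(OH)₂(s) ⇌ Co²⁺(aq) + 2 OH⁻(aq)
Let s be the molar solubility. Then [Co²⁺] = s and [OH⁻] = 2s.
Ksp = [Co²⁺][OH⁻]^2 = s · (2s)^2 = 4s^3
4s^3 = 1.68×10⁻¹⁵  ⇒  s^3 = 4.20×10⁻¹⁶
Taking the 3rd root, s = 7.49×10⁻⁶ M.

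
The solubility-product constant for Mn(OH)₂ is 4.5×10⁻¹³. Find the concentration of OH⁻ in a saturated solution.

9.7×10⁻⁵ M

Mn(OH)₂(s) ⇌ Mn²⁺(aq) + 2 OH⁻(aq)
Let s be the molar solubility. Then [Mn²⁺] = s and [OH⁻] = 2s.
Ksp = [Mn²⁺][OH⁻]^2 = s · (2s)^2 = 4s^3 = 4.5×10⁻¹³
s = 4.8×10⁻⁵ mol/L
[OH⁻] = 2s = 9.7×10⁻⁵ mol/L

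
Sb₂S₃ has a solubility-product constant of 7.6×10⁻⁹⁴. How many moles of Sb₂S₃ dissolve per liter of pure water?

Sb₂S₃(s) ⇌ 2 Sb³⁺(aq) + 3 S²⁻(aq)
Call the molar solubility s, so that [Sb³⁺] = 2s and [S²⁻] = 3s.
Ksp = [Sb³⁺]^2[S²⁻]^3 = (2s)^2 · (3s)^3 = 108s^5
108s^5 = 7.6×10⁻⁹⁴  ⇒  s^5 = 7.0×10⁻⁹⁶
s = 9.3×10⁻²⁰ mol/L

9.3×10⁻²⁰ M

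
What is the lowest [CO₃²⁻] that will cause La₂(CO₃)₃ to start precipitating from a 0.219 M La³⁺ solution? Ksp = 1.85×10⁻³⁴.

A salt starts to precipitate once the ion product Q reaches its Ksp.
La₂(CO₃)₃(s) ⇌ 2 La³⁺(aq) + 3 CO₃²⁻(aq)
Ksp = [La³⁺]^2[CO₃²⁻]^3 = [CO₃²⁻]^3(0.219)^2
[CO₃²⁻]^3 = 1.85×10⁻³⁴ / (0.219)^2 = 3.86×10⁻³³
[CO₃²⁻] = 1.57×10⁻¹¹ M

1.57×10⁻¹¹ M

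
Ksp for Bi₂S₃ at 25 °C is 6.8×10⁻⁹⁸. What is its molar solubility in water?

1.4×10⁻²⁰ M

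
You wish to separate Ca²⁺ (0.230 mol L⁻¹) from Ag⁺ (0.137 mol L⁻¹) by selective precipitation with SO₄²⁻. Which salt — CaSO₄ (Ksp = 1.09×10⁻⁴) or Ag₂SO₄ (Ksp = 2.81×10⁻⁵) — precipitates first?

Precipitation begins when Q = Ksp.
For CaSO₄: [SO₄²⁻] = (Ksp/[Ca²⁺]) = 4.74×10⁻⁴ mol L⁻¹
For Ag₂SO₄: [SO₄²⁻] = (Ksp/[Ag⁺]^2) = 1.50×10⁻³ mol L⁻¹
CaSO₄ requires the lower [SO₄²⁻], so it precipitates first.

CaSO₄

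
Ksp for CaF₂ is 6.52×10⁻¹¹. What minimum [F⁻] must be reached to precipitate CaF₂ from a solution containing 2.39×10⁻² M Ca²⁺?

5.22×10⁻⁵ M

Precipitation begins when Q = Ksp.
CaF₂(s) ⇌ Ca²⁺(aq) + 2 F⁻(aq)
Ksp = [Ca²⁺][F⁻]^2 = [F⁻]^2(2.39×10⁻²)
[F⁻]^2 = 6.52×10⁻¹¹ / (2.39×10⁻²) = 2.73×10⁻⁹
[F⁻] = 5.22×10⁻⁵ M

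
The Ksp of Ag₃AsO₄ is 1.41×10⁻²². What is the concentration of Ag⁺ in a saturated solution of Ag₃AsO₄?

Ag₃AsO₄(s) ⇌ 3 Ag⁺(aq) + AsO₄³⁻(aq)
For each mole of Ag₃AsO₄ that dissolves per liter, [Ag⁺] = 3s and [AsO₄³⁻] = s; let s denote this solubility.
Ksp = [Ag⁺]^3[AsO₄³⁻] = (3s)^3 · s = 27s^4 = 1.41×10⁻²²
s = 1.51×10⁻⁶ mol/L
[Ag⁺] = 3s = 4.54×10⁻⁶ mol/L

4.54×10⁻⁶ M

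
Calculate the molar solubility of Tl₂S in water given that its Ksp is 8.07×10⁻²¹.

Tl₂S(s) ⇌ 2 Tl⁺(aq) + S²⁻(aq)
If s mol/L of Tl₂S dissolves, [Tl⁺] = 2s and [S²⁻] = s.
Ksp = [Tl⁺]^2[S²⁻] = (2s)^2 · s = 4s^3
4s^3 = 8.07×10⁻²¹  ⇒  s^3 = 2.02×10⁻²¹
Taking the 3rd root, s = 1.26×10⁻⁷ M.

1.26×10⁻⁷ M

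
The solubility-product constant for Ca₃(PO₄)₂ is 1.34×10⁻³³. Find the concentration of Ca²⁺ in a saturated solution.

Ca₃(PO₄)₂(s) ⇌ 3 Ca²⁺(aq) + 2 PO₄³⁻(aq)
Call the molar solubility s, so that [Ca²⁺] = 3s and [PO₄³⁻] = 2s.
Ksp = [Ca²⁺]^3[PO₄³⁻]^2 = (3s)^3 · (2s)^2 = 108s^5 = 1.34×10⁻³³
s = 1.04×10⁻⁷ mol/L
[Ca²⁺] = 3s = 3.13×10⁻⁷ mol/L

3.13×10⁻⁷ M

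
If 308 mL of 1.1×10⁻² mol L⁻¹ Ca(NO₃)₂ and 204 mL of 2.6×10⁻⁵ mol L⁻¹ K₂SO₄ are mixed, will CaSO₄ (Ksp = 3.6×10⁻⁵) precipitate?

No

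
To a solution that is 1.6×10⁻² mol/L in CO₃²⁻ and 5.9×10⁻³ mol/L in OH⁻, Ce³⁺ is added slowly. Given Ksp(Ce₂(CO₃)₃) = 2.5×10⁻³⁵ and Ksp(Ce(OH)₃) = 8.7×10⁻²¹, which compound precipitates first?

Precipitation begins when Q = Ksp.
For Ce₂(CO₃)₃: [Ce³⁺] = (Ksp/[CO₃²⁻]^3)^(1/2) = 2.5×10⁻¹⁵ mol/L
For Ce(OH)₃: [Ce³⁺] = (Ksp/[OH⁻]^3) = 4.2×10⁻¹⁴ mol/L
The smaller threshold [Ce³⁺] is reached first, so Ce₂(CO₃)₃ precipitates first.

Ce₂(CO₃)₃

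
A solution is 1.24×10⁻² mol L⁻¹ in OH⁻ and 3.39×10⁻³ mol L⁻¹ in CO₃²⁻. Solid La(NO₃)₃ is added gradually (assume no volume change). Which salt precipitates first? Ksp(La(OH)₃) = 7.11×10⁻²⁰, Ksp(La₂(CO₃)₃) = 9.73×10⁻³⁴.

Each salt precipitates once Q = Ksp for that salt.
For La(OH)₃: [La³⁺] = (Ksp/[OH⁻]^3) = 3.73×10⁻¹⁴ mol L⁻¹
For La₂(CO₃)₃: [La³⁺] = (Ksp/[CO₃²⁻]^3)^(1/2) = 1.58×10⁻¹³ mol L⁻¹
The smaller threshold [La³⁺] is reached first, so La(OH)₃ precipitates first.

La(OH)₃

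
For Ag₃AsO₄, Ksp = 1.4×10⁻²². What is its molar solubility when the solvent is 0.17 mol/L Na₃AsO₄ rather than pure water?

3.1×10⁻⁸ M

Ag₃AsO₄(s) ⇌ 3 Ag⁺(aq) + AsO₄³⁻(aq)
Let s be the solubility of Ag₃AsO₄ here. The common ion gives [AsO₄³⁻] ≈ 0.17 mol/L, and [Ag⁺] = 3s.
Ksp = [Ag⁺]^3[AsO₄³⁻] = (3s)^3(0.17)
(3s)^3 = 1.4×10⁻²² / (0.17) = 8.2×10⁻²²
s = 3.1×10⁻⁸ mol/L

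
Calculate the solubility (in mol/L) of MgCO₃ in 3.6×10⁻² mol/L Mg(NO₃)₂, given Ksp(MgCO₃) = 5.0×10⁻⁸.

MgCO₃(s) ⇌ Mg²⁺(aq) + CO₃²⁻(aq)
Let s be the solubility of MgCO₃ here. The common ion gives [Mg²⁺] ≈ 3.6×10⁻² mol/L, and [CO₃²⁻] = s.
Ksp = [Mg²⁺][CO₃²⁻] = (3.6×10⁻²)s
s = 5.0×10⁻⁸ / (3.6×10⁻²) = 1.4×10⁻⁶
s = 1.4×10⁻⁶ mol/L

1.4×10⁻⁶ M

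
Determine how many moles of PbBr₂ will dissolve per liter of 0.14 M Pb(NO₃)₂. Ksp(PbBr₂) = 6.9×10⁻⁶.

PbBr₂(s) ⇌ Pb²⁺(aq) + 2 Br⁻(aq)
With Pb²⁺ already at 0.14 M and s small, take [Pb²⁺] ≈ 0.14 M and [Br⁻] = 2s.
Ksp = [Pb²⁺][Br⁻]^2 = (0.14)(2s)^2
(2s)^2 = 6.9×10⁻⁶ / (0.14) = 4.9×10⁻⁵
s = 3.5×10⁻³ M

3.5×10⁻³ M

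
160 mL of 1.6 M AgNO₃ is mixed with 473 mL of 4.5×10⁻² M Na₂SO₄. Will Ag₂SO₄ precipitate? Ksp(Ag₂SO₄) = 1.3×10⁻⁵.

Yes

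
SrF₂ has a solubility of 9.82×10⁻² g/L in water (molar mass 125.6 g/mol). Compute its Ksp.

Ksp = 1.91×10⁻⁹

Molar solubility s = (9.82×10⁻² g/L) / (125.6 g/mol) = 7.8185×10⁻⁴ mol/L
SrF₂(s) ⇌ Sr²⁺(aq) + 2 F⁻(aq)
Call the molar solubility s, so that [Sr²⁺] = s and [F⁻] = 2s.
Ksp = [Sr²⁺][F⁻]^2 = s · (2s)^2 = 4s^3
Ksp = 4 × (7.8185×10⁻⁴)^3 = 1.91×10⁻⁹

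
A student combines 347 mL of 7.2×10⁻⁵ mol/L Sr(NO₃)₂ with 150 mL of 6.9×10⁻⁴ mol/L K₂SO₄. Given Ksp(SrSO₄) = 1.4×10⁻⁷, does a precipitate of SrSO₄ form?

No

The combined volume is 497 mL.
[Sr²⁺] = (7.2×10⁻⁵)(347)/497 = 5.0×10⁻⁵ mol/L
[SO₄²⁻] = (6.9×10⁻⁴)(150)/497 = 2.1×10⁻⁴ mol/L
Q = [Sr²⁺][SO₄²⁻] = 1.0×10⁻⁸
Q = 1.0×10⁻⁸ < Ksp = 1.4×10⁻⁷, so the solution is unsaturated and no precipitate forms.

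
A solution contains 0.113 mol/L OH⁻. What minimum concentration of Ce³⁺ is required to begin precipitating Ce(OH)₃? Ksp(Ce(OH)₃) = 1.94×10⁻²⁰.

Precipitation begins when Q = Ksp.
Ce(OH)₃(s) ⇌ Ce³⁺(aq) + 3 OH⁻(aq)
Ksp = [Ce³⁺][OH⁻]^3 = [Ce³⁺](0.113)^3
[Ce³⁺] = 1.94×10⁻²⁰ / (0.113)^3 = 1.34×10⁻¹⁷
[Ce³⁺] = 1.34×10⁻¹⁷ mol/L

1.34×10⁻¹⁷ M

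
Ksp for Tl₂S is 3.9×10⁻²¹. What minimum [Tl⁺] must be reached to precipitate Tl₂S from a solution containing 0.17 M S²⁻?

1.5×10⁻¹⁰ M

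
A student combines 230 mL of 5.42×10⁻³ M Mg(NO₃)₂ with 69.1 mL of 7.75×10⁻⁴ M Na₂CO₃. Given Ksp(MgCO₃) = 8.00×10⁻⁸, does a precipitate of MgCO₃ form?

After mixing, V = 230 mL + 69.1 mL = 299.1 mL.
[Mg²⁺] = (5.42×10⁻³)(230)/299.1 = 4.17×10⁻³ M
[CO₃²⁻] = (7.75×10⁻⁴)(69.1)/299.1 = 1.79×10⁻⁴ M
Q = [Mg²⁺][CO₃²⁻] = 7.46×10⁻⁷
Q = 7.46×10⁻⁷ > Ksp = 8.00×10⁻⁸, so the solution is supersaturated and MgCO₃ precipitates.

Yes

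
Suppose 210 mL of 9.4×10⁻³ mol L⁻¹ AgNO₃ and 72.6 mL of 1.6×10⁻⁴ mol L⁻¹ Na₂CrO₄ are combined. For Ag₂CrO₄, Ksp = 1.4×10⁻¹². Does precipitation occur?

Yes

After mixing, V = 210 mL + 72.6 mL = 282.6 mL.
[Ag⁺] = (9.4×10⁻³)(210)/282.6 = 7.0×10⁻³ mol L⁻¹
[CrO₄²⁻] = (1.6×10⁻⁴)(72.6)/282.6 = 4.1×10⁻⁵ mol L⁻¹
Q = [Ag⁺]^2[CrO₄²⁻] = 2.0×10⁻⁹
Q = 2.0×10⁻⁹ > Ksp = 1.4×10⁻¹², so the solution is supersaturated and Ag₂CrO₄ precipitates.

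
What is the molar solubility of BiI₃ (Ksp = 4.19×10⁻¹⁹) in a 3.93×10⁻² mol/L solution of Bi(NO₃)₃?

BiI₃(s) ⇌ Bi³⁺(aq) + 3 I⁻(aq)
Bi³⁺ is already present at 3.93×10⁻² mol/L. If s mol/L of BiI₃ dissolves, [I⁻] = 3s while [Bi³⁺] ≈ 3.93×10⁻² mol/L.
Ksp = [Bi³⁺][I⁻]^3 = (3.93×10⁻²)(3s)^3
(3s)^3 = 4.19×10⁻¹⁹ / (3.93×10⁻²) = 1.07×10⁻¹⁷
s = 7.34×10⁻⁷ mol/L

7.34×10⁻⁷ M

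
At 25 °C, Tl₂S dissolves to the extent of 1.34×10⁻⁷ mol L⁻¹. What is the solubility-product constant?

Ksp = 9.62×10⁻²¹

Tl₂S(s) ⇌ 2 Tl⁺(aq) + S²⁻(aq)
For each mole of Tl₂S that dissolves per liter, [Tl⁺] = 2s and [S²⁻] = s; let s denote this solubility.
Ksp = [Tl⁺]^2[S²⁻] = (2s)^2 · s = 4s^3
Ksp = 4 × (1.34×10⁻⁷)^3 = 9.62×10⁻²¹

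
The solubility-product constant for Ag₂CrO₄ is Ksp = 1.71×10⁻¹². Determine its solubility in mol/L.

Ag₂CrO₄(s) ⇌ 2 Ag⁺(aq) + CrO₄²⁻(aq)
For each mole of Ag₂CrO₄ that dissolves per liter, [Ag⁺] = 2s and [CrO₄²⁻] = s; let s denote this solubility.
Ksp = [Ag⁺]^2[CrO₄²⁻] = (2s)^2 · s = 4s^3
4s^3 = 1.71×10⁻¹²  ⇒  s^3 = 4.28×10⁻¹³
Taking the 3rd root, s = 7.53×10⁻⁵ mol/L.

7.53×10⁻⁵ M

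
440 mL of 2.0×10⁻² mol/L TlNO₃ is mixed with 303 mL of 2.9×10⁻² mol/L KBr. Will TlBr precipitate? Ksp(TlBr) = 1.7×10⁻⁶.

Yes

After mixing, V = 440 mL + 303 mL = 743 mL.
[Tl⁺] = (2.0×10⁻²)(440)/743 = 1.2×10⁻² mol/L
[Br⁻] = (2.9×10⁻²)(303)/743 = 1.2×10⁻² mol/L
Q = [Tl⁺][Br⁻] = 1.4×10⁻⁴
Q = 1.4×10⁻⁴ > Ksp = 1.7×10⁻⁶, so the solution is supersaturated and TlBr precipitates.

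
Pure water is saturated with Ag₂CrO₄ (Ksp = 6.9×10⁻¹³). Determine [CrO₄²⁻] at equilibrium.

5.6×10⁻⁵ M

Ag₂CrO₄(s) ⇌ 2 Ag⁺(aq) + CrO₄²⁻(aq)
Let s be the molar solubility. Then [Ag⁺] = 2s and [CrO₄²⁻] = s.
Ksp = [Ag⁺]^2[CrO₄²⁻] = (2s)^2 · s = 4s^3 = 6.9×10⁻¹³
s = 5.6×10⁻⁵ mol L⁻¹
[CrO₄²⁻] = s = 5.6×10⁻⁵ mol L⁻¹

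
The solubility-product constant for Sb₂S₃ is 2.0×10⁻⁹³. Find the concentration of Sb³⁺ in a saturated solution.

Sb₂S₃(s) ⇌ 2 Sb³⁺(aq) + 3 S²⁻(aq)
If s mol/L of Sb₂S₃ dissolves, [Sb³⁺] = 2s and [S²⁻] = 3s.
Ksp = [Sb³⁺]^2[S²⁻]^3 = (2s)^2 · (3s)^3 = 108s^5 = 2.0×10⁻⁹³
s = 1.1×10⁻¹⁹ mol L⁻¹
[Sb³⁺] = 2s = 2.3×10⁻¹⁹ mol L⁻¹

2.3×10⁻¹⁹ M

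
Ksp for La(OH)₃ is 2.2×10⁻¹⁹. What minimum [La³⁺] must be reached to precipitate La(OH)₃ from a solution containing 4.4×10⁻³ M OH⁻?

A salt starts to precipitate once the ion product Q reaches its Ksp.
La(OH)₃(s) ⇌ La³⁺(aq) + 3 OH⁻(aq)
Ksp = [La³⁺][OH⁻]^3 = [La³⁺](4.4×10⁻³)^3
[La³⁺] = 2.2×10⁻¹⁹ / (4.4×10⁻³)^3 = 2.6×10⁻¹²
[La³⁺] = 2.6×10⁻¹² M

2.6×10⁻¹² M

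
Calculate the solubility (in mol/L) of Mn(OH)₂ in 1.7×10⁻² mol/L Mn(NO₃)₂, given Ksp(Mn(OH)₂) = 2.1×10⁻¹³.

1.8×10⁻⁶ M

Mn(OH)₂(s) ⇌ Mn²⁺(aq) + 2 OH⁻(aq)
The solution already contains Mn²⁺ at 1.7×10⁻² mol/L. Let s be the molar solubility of Mn(OH)₂.
[Mn²⁺] ≈ 1.7×10⁻² mol/L (common ion dominates); [OH⁻] = 2s.
Ksp = [Mn²⁺][OH⁻]^2 = (1.7×10⁻²)(2s)^2
(2s)^2 = 2.1×10⁻¹³ / (1.7×10⁻²) = 1.2×10⁻¹¹
s = 1.8×10⁻⁶ mol/L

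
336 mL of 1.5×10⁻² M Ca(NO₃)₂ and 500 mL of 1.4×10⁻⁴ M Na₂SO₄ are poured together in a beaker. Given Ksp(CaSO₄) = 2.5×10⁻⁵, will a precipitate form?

No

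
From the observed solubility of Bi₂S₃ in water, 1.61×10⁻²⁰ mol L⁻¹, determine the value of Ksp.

Ksp = 1.17×10⁻⁹⁷

Bi₂S₃(s) ⇌ 2 Bi³⁺(aq) + 3 S²⁻(aq)
Call the molar solubility s, so that [Bi³⁺] = 2s and [S²⁻] = 3s.
Ksp = [Bi³⁺]^2[S²⁻]^3 = (2s)^2 · (3s)^3 = 108s^5
Ksp = 108 × (1.61×10⁻²⁰)^5 = 1.17×10⁻⁹⁷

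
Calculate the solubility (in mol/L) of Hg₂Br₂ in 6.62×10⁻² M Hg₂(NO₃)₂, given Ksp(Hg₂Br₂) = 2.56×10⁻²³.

9.83×10⁻¹² M

Hg₂Br₂(s) ⇌ Hg₂²⁺(aq) + 2 Br⁻(aq)
Let s be the solubility of Hg₂Br₂ here. The common ion gives [Hg₂²⁺] ≈ 6.62×10⁻² M, and [Br⁻] = 2s.
Ksp = [Hg₂²⁺][Br⁻]^2 = (6.62×10⁻²)(2s)^2
(2s)^2 = 2.56×10⁻²³ / (6.62×10⁻²) = 3.87×10⁻²²
s = 9.83×10⁻¹² M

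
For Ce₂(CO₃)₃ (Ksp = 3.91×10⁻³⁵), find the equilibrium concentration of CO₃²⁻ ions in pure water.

1.54×10⁻⁷ M

Ce₂(CO₃)₃(s) ⇌ 2 Ce³⁺(aq) + 3 CO₃²⁻(aq)
For each mole of Ce₂(CO₃)₃ that dissolves per liter, [Ce³⁺] = 2s and [CO₃²⁻] = 3s; let s denote this solubility.
Ksp = [Ce³⁺]^2[CO₃²⁻]^3 = (2s)^2 · (3s)^3 = 108s^5 = 3.91×10⁻³⁵
s = 5.15×10⁻⁸ mol/L
[CO₃²⁻] = 3s = 1.54×10⁻⁷ mol/L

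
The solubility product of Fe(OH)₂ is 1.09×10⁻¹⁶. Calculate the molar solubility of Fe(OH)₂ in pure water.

3.01×10⁻⁶ M

Fe(OH)₂(s) ⇌ Fe²⁺(aq) + 2 OH⁻(aq)
With molar solubility s: [Fe²⁺] = s, [OH⁻] = 2s.
Ksp = [Fe²⁺][OH⁻]^2 = s · (2s)^2 = 4s^3
4s^3 = 1.09×10⁻¹⁶  ⇒  s^3 = 2.73×10⁻¹⁷
Taking the 3rd root, s = 3.01×10⁻⁶ mol L⁻¹.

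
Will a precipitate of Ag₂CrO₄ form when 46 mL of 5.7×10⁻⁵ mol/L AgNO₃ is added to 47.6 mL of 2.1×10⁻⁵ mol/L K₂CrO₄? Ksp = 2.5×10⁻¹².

No

After mixing, V = 46 mL + 47.6 mL = 93.6 mL.
[Ag⁺] = (5.7×10⁻⁵)(46)/93.6 = 2.8×10⁻⁵ mol/L
[CrO₄²⁻] = (2.1×10⁻⁵)(47.6)/93.6 = 1.1×10⁻⁵ mol/L
Q = [Ag⁺]^2[CrO₄²⁻] = 8.4×10⁻¹⁵
Q = 8.4×10⁻¹⁵ < Ksp = 2.5×10⁻¹², so the solution is unsaturated and no precipitate forms.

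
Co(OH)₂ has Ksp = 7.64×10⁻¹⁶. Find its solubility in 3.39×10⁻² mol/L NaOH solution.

Co(OH)₂(s) ⇌ Co²⁺(aq) + 2 OH⁻(aq)
Let s be the solubility of Co(OH)₂ here. The common ion gives [OH⁻] ≈ 3.39×10⁻² mol/L, and [Co²⁺] = s.
Ksp = [Co²⁺][OH⁻]^2 = s(3.39×10⁻²)^2
s = 7.64×10⁻¹⁶ / (3.39×10⁻²)^2 = 6.65×10⁻¹³
s = 6.65×10⁻¹³ mol/L

6.65×10⁻¹³ M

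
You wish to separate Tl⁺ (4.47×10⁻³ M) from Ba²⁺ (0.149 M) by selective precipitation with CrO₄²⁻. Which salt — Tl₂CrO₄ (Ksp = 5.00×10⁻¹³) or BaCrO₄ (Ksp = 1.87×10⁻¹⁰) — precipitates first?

BaCrO₄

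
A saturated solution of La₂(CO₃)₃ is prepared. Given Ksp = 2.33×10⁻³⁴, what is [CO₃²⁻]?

La₂(CO₃)₃(s) ⇌ 2 La³⁺(aq) + 3 CO₃²⁻(aq)
If s mol/L of La₂(CO₃)₃ dissolves, [La³⁺] = 2s and [CO₃²⁻] = 3s.
Ksp = [La³⁺]^2[CO₃²⁻]^3 = (2s)^2 · (3s)^3 = 108s^5 = 2.33×10⁻³⁴
s = 7.36×10⁻⁸ M
[CO₃²⁻] = 3s = 2.21×10⁻⁷ M

2.21×10⁻⁷ M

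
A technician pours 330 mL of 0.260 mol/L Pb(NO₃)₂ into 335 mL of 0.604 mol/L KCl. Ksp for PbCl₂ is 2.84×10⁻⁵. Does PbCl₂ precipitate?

Yes

Total volume after mixing = 330 + 335 = 665 mL.
[Pb²⁺] = (0.260)(330)/665 = 0.129 mol/L
[Cl⁻] = (0.604)(335)/665 = 0.304 mol/L
Q = [Pb²⁺][Cl⁻]^2 = 1.19×10⁻²
Q = 1.19×10⁻² > Ksp = 2.84×10⁻⁵, so the solution is supersaturated and PbCl₂ precipitates.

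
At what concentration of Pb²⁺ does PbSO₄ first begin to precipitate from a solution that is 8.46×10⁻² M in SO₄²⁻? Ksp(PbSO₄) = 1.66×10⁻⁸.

1.96×10⁻⁷ M

Precipitation of each salt begins when its ion product equals Ksp.
PbSO₄(s) ⇌ Pb²⁺(aq) + SO₄²⁻(aq)
Ksp = [Pb²⁺][SO₄²⁻] = [Pb²⁺](8.46×10⁻²)
[Pb²⁺] = 1.66×10⁻⁸ / (8.46×10⁻²) = 1.96×10⁻⁷
[Pb²⁺] = 1.96×10⁻⁷ M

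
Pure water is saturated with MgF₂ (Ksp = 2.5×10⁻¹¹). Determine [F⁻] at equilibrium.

MgF₂(s) ⇌ Mg²⁺(aq) + 2 F⁻(aq)
Let s be the molar solubility. Then [Mg²⁺] = s and [F⁻] = 2s.
Ksp = [Mg²⁺][F⁻]^2 = s · (2s)^2 = 4s^3 = 2.5×10⁻¹¹
s = 1.8×10⁻⁴ mol L⁻¹
[F⁻] = 2s = 3.7×10⁻⁴ mol L⁻¹

3.7×10⁻⁴ M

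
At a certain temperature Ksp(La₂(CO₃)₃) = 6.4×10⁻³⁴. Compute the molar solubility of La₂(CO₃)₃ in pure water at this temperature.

9.0×10⁻⁸ M

La₂(CO₃)₃(s) ⇌ 2 La³⁺(aq) + 3 CO₃²⁻(aq)
With molar solubility s: [La³⁺] = 2s, [CO₃²⁻] = 3s.
Ksp = [La³⁺]^2[CO₃²⁻]^3 = (2s)^2 · (3s)^3 = 108s^5
108s^5 = 6.4×10⁻³⁴  ⇒  s^5 = 5.9×10⁻³⁶
s = 9.0×10⁻⁸ mol L⁻¹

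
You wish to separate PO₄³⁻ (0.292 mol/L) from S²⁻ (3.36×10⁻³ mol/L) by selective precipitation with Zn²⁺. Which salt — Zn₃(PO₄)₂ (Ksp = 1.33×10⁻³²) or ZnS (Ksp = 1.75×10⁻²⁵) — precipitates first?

Precipitation of each salt begins when its ion product equals Ksp.
For Zn₃(PO₄)₂: [Zn²⁺] = (Ksp/[PO₄³⁻]^2)^(1/3) = 5.38×10⁻¹¹ mol/L
For ZnS: [Zn²⁺] = (Ksp/[S²⁻]) = 5.21×10⁻²³ mol/L
Since ZnS needs less Zn²⁺ to reach saturation, it precipitates first.

ZnS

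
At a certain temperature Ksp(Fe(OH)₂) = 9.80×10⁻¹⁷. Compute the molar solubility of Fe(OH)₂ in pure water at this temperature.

Fe(OH)₂(s) ⇌ Fe²⁺(aq) + 2 OH⁻(aq)
With molar solubility s: [Fe²⁺] = s, [OH⁻] = 2s.
Ksp = [Fe²⁺][OH⁻]^2 = s · (2s)^2 = 4s^3
4s^3 = 9.80×10⁻¹⁷  ⇒  s^3 = 2.45×10⁻¹⁷
s = (2.45×10⁻¹⁷)^(1/3) = 2.90×10⁻⁶ mol/L

2.90×10⁻⁶ M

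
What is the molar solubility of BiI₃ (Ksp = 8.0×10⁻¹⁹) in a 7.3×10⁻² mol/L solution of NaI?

BiI₃(s) ⇌ Bi³⁺(aq) + 3 I⁻(aq)
The solution already contains I⁻ at 7.3×10⁻² mol/L. Let s be the molar solubility of BiI₃.
[I⁻] ≈ 7.3×10⁻² mol/L (common ion dominates); [Bi³⁺] = s.
Ksp = [Bi³⁺][I⁻]^3 = s(7.3×10⁻²)^3
s = 8.0×10⁻¹⁹ / (7.3×10⁻²)^3 = 2.1×10⁻¹⁵
s = 2.1×10⁻¹⁵ mol/L

2.1×10⁻¹⁵ M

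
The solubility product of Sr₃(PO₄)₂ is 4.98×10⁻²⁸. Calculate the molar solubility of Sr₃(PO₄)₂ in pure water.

1.36×10⁻⁶ M

Sr₃(PO₄)₂(s) ⇌ 3 Sr²⁺(aq) + 2 PO₄³⁻(aq)
Let s be the molar solubility. Then [Sr²⁺] = 3s and [PO₄³⁻] = 2s.
Ksp = [Sr²⁺]^3[PO₄³⁻]^2 = (3s)^3 · (2s)^2 = 108s^5
108s^5 = 4.98×10⁻²⁸  ⇒  s^5 = 4.61×10⁻³⁰
s = 1.36×10⁻⁶ M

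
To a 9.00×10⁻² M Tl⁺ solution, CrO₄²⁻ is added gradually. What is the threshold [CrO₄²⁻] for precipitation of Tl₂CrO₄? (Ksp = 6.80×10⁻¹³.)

Precipitation begins when Q = Ksp.
Tl₂CrO₄(s) ⇌ 2 Tl⁺(aq) + CrO₄²⁻(aq)
Ksp = [Tl⁺]^2[CrO₄²⁻] = [CrO₄²⁻](9.00×10⁻²)^2
[CrO₄²⁻] = 6.80×10⁻¹³ / (9.00×10⁻²)^2 = 8.40×10⁻¹¹
[CrO₄²⁻] = 8.40×10⁻¹¹ M

8.40×10⁻¹¹ M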